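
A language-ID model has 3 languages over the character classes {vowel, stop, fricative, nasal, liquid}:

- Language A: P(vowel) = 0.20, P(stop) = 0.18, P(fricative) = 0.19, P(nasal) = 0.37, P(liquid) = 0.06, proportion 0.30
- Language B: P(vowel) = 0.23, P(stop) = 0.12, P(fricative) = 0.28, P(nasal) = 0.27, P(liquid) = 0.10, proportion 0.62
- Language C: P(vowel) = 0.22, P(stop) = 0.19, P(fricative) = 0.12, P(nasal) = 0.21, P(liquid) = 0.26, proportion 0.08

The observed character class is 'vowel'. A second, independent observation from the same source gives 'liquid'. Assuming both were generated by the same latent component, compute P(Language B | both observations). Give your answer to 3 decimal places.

The responsibility of component k is π_k f_k(x) divided by Σ_j π_j f_j(x).
Since both observations come from the same component, the likelihood for component k is f_k(x₁)·f_k(x₂).
  p_A = [0.2] × [0.06] = 0.012
  p_B = [0.23] × [0.1] = 0.023
  p_C = [0.22] × [0.26] = 0.0572
Unnormalised posteriors:
  π_A·p_A = 0.30 × 0.012 = 0.0036
  π_B·p_B = 0.62 × 0.023 = 0.01426
  π_C·p_C = 0.08 × 0.0572 = 0.004576
Marginal: 0.0036 + 0.01426 + 0.004576 = 0.022436
Responsibility of Language B: 0.01426 / 0.022436 ≈ 0.636

0.636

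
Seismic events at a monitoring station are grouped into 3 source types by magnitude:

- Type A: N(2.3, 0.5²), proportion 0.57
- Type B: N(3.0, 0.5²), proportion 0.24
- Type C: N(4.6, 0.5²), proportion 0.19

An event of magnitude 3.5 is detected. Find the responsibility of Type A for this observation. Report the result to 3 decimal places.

Apply Bayes' rule: the posterior for each component is proportional to its prior times its likelihood at x.
Normal densities:
  p_A = 0.0447891
  p_B = 0.483941
  p_C = 0.0709492
Prior × likelihood for each component:
  π_A·p_A = 0.57 × 0.0447891 = 0.0255298
  π_B·p_B = 0.24 × 0.483941 = 0.116146
  π_C·p_C = 0.19 × 0.0709492 = 0.0134803
Normaliser: 0.0255298 + 0.116146 + 0.0134803 = 0.155156
P(Type A | 3.5) ≈ 0.165

0.165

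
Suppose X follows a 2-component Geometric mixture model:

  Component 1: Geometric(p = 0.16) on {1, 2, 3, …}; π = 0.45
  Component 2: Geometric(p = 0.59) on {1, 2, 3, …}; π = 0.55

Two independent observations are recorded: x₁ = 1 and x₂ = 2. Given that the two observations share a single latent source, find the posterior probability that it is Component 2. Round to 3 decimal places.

0.890

Posterior ∝ prior × likelihood, so P(k | x) ∝ π_k f_k(x); normalise over all components.
Since both observations come from the same component, the likelihood for component k is f_k(x₁)·f_k(x₂).
  f_1 = [0.16] × [0.1344] = 0.021504
  f_2 = [0.59] × [0.2419] = 0.142721
Weight by the priors:
  π_1·f_1 = 0.45 × 0.021504 = 0.0096768
  π_2·f_2 = 0.55 × 0.142721 = 0.0784965
Evidence: 0.0096768 + 0.0784965 = 0.0881733
Responsibility of Component 2: 0.0784965 / 0.0881733 ≈ 0.890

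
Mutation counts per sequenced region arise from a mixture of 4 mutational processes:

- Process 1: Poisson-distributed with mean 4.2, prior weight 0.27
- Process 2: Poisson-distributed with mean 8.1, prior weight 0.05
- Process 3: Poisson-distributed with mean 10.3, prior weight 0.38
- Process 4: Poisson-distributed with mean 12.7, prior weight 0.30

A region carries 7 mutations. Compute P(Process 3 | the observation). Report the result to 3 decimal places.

0.471

P(component k | x) = w_k·f_k(x) / marginal(x), where marginal(x) = Σ_j w_j·f_j(x).
Component likelihoods at x = 7 mutations:
  p_1 = 0.0685927
  p_2 = 0.137778
  p_3 = 0.0820724
  p_4 = 0.0322593
Weight by the priors:
  w_1·p_1 = 0.27 × 0.0685927 = 0.01852
  w_2·p_2 = 0.05 × 0.137778 = 0.00688889
  w_3·p_3 = 0.38 × 0.0820724 = 0.0311875
  w_4·p_4 = 0.30 × 0.0322593 = 0.0096778
Sum: 0.01852 + 0.00688889 + 0.0311875 + 0.0096778 = 0.0662742
P(Process 3 | 7 mutations) = 0.0311875 / 0.0662742 ≈ 0.471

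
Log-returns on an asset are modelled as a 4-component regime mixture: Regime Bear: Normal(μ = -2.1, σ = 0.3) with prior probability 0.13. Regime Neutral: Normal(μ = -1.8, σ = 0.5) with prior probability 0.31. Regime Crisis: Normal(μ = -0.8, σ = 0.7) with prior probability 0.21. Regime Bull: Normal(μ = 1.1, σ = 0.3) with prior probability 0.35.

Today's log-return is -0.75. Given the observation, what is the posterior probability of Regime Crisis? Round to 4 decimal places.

0.8140

By Bayes' theorem, P(k | x) = w_k f_k(x) / Σ_j w_j f_j(x).
Component likelihoods at x = -0.75:
  p_Bear = 5.32791e-05
  p_Neutral = 0.0879672
  p_Crisis = 0.568466
  p_Bull = 7.34788e-09
Weight by the priors:
  w_Bear·p_Bear = 0.13 × 5.32791e-05 = 6.92629e-06
  w_Neutral·p_Neutral = 0.31 × 0.0879672 = 0.0272698
  w_Crisis·p_Crisis = 0.21 × 0.568466 = 0.119378
  w_Bull·p_Bull = 0.35 × 7.34788e-09 = 2.57176e-09
Evidence: 6.92629e-06 + 0.0272698 + 0.119378 + 2.57176e-09 = 0.146655
P(Regime Crisis | x) = 0.119378 / 0.146655 ≈ 0.8140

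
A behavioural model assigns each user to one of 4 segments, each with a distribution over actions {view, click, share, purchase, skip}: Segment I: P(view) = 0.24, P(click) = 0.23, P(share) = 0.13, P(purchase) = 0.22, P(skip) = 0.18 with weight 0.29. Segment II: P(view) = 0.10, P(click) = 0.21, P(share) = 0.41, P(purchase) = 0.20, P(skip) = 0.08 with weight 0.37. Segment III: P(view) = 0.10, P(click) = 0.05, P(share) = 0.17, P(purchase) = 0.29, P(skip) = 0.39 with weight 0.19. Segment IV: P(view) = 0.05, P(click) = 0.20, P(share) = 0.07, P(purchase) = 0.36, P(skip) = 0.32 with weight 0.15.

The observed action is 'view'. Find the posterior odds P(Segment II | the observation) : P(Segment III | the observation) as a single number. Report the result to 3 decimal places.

1.947

Posterior odds = (w_i f_i(x)) / (w_j f_j(x)); the normalising sum cancels.
Categorical probabilities:
  L_I = 0.24
  L_II = 0.1
  L_III = 0.1
  L_IV = 0.05
Posterior odds = (w_II·L_II) / (w_III·L_III) = (0.37·0.1) / (0.19·0.1) = 0.037 / 0.019 ≈ 1.947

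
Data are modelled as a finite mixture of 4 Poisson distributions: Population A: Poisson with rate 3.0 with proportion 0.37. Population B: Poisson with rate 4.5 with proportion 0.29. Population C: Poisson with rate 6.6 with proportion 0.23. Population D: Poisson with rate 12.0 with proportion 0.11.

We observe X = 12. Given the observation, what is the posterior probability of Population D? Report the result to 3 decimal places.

Apply Bayes' rule: the posterior for each component is proportional to its prior times its likelihood at x.
Poisson probabilities:
  L_A = 5.52376e-05
  L_B = 0.00159915
  L_C = 0.019402
  L_D = 0.114368
Weight by the priors:
  P(Z=A)·L_A = 0.37 × 5.52376e-05 = 2.04379e-05
  P(Z=B)·L_B = 0.29 × 0.00159915 = 0.000463752
  P(Z=C)·L_C = 0.23 × 0.019402 = 0.00446246
  P(Z=D)·L_D = 0.11 × 0.114368 = 0.0125805
Evidence: 2.04379e-05 + 0.000463752 + 0.00446246 + 0.0125805 = 0.0175271
So the posterior for Population D is 0.0125805 / 0.0175271 ≈ 0.718.

0.718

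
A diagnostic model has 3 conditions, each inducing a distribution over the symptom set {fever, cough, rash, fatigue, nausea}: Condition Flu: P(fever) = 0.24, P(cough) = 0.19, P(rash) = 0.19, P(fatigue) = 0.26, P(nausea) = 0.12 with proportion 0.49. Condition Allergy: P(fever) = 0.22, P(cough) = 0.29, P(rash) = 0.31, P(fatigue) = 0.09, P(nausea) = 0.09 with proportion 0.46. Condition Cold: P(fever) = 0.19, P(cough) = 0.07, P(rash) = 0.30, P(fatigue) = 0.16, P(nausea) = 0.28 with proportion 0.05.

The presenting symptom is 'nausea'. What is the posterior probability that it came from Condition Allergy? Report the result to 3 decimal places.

By Bayes' theorem, P(k | x) = π_k f_k(x) / Σ_j π_j f_j(x).
Evaluate each component's likelihood at the observed value:
  L_Flu = 0.12
  L_Allergy = 0.09
  L_Cold = 0.28
Unnormalised posteriors:
  π_Flu·L_Flu = 0.49 × 0.12 = 0.0588
  π_Allergy·L_Allergy = 0.46 × 0.09 = 0.0414
  π_Cold·L_Cold = 0.05 × 0.28 = 0.014
Evidence: 0.0588 + 0.0414 + 0.014 = 0.1142
Responsibility of Condition Allergy: 0.0414 / 0.1142 ≈ 0.363

0.363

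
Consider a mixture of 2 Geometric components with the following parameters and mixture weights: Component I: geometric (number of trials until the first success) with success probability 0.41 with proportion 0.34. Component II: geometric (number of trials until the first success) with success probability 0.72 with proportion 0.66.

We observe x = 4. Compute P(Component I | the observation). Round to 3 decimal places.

Posterior ∝ prior × likelihood, so P(k | x) ∝ π_k f_k(x); normalise over all components.
Evaluate each component's likelihood at the observed value:
  p_I = 0.41·(1−0.41)^3 = 0.41·0.205379 = 0.0842054
  p_II = 0.72·(1−0.72)^3 = 0.72·0.021952 = 0.0158054
Prior × likelihood for each component:
  π_I·p_I = 0.34 × 0.0842054 = 0.0286298
  π_II·p_II = 0.66 × 0.0158054 = 0.0104316
Marginal: 0.0286298 + 0.0104316 = 0.0390614
P(Component I | the observation) ≈ 0.733

0.733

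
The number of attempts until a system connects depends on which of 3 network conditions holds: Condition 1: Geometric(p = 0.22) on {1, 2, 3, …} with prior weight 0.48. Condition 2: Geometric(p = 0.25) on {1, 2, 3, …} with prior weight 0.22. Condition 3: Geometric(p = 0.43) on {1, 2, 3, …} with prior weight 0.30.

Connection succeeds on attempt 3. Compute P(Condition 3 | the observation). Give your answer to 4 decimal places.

0.3057

Posterior ∝ prior × likelihood, so P(k | x) ∝ π_k f_k(x); normalise over all components.
Evaluate each component's likelihood at the observed value:
  f_1 = 0.133848
  f_2 = 0.140625
  f_3 = 0.139707
Prior × likelihood for each component:
  π_1·f_1 = 0.48 × 0.133848 = 0.064247
  π_2·f_2 = 0.22 × 0.140625 = 0.0309375
  π_3·f_3 = 0.30 × 0.139707 = 0.0419121
Denominator: 0.064247 + 0.0309375 + 0.0419121 = 0.137097
P(Condition 3 | x) ≈ 0.3057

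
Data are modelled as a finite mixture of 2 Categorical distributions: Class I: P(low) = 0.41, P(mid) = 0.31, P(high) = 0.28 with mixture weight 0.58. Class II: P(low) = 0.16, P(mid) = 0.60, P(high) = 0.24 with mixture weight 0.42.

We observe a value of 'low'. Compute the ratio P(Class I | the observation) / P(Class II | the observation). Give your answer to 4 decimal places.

3.5387

Posterior odds = (π_i f_i(x)) / (π_j f_j(x)); the normalising sum cancels.
Component likelihoods at x = 'low':
  p_I = 0.41
  p_II = 0.16
Odds = (0.58/0.42) × (0.41/0.16) = 1.38095 × 2.5625 ≈ 3.5387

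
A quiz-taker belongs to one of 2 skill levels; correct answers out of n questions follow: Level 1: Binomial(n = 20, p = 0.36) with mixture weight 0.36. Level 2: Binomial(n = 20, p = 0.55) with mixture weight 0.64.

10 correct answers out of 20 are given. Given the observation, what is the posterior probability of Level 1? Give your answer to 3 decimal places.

0.216

Apply Bayes' rule: the posterior for each component is proportional to its prior times its likelihood at x.
Component likelihoods at x = 10 correct answers out of 20:
  L_1 = C(20,10)·0.36^10·0.64^10 = 184756·3.65616e-05·0.0115292 = 0.0778795
  L_2 = C(20,10)·0.55^10·0.45^10 = 184756·0.00253295·0.000340506 = 0.159349
Prior × likelihood for each component:
  π_1·L_1 = 0.36 × 0.0778795 = 0.0280366
  π_2·L_2 = 0.64 × 0.159349 = 0.101984
Evidence: 0.0280366 + 0.101984 = 0.13002
Responsibility of Level 1: 0.0280366 / 0.13002 ≈ 0.216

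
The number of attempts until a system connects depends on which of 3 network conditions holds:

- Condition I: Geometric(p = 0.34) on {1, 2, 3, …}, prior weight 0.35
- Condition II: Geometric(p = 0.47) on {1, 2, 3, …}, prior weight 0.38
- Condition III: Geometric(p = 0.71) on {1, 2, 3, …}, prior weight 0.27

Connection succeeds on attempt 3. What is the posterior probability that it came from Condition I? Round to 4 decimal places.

By Bayes' theorem, P(k | x) = π_k f_k(x) / Σ_j π_j f_j(x).
Evaluate each component's likelihood at the observed value:
  L_I = 0.148104
  L_II = 0.132023
  L_III = 0.059711
Prior × likelihood for each component:
  π_I·L_I = 0.35 × 0.148104 = 0.0518364
  π_II·L_II = 0.38 × 0.132023 = 0.0501687
  π_III·L_III = 0.27 × 0.059711 = 0.016122
Evidence: 0.0518364 + 0.0501687 + 0.016122 = 0.118127
So the posterior for Condition I is 0.0518364 / 0.118127 ≈ 0.4388.

0.4388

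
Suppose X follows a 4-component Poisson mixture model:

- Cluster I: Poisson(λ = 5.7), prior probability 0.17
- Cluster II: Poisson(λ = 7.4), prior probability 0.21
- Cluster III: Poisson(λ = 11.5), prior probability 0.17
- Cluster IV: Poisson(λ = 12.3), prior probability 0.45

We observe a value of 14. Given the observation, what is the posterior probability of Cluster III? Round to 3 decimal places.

Apply Bayes' rule: the posterior for each component is proportional to its prior times its likelihood at x.
Evaluate each component's likelihood at the observed value:
  L_I = 0.00146677
  L_II = 0.0103528
  L_III = 0.0822195
  L_IV = 0.0947199
Prior × likelihood for each component:
  P(Z=I)·L_I = 0.17 × 0.00146677 = 0.00024935
  P(Z=II)·L_II = 0.21 × 0.0103528 = 0.00217408
  P(Z=III)·L_III = 0.17 × 0.0822195 = 0.0139773
  P(Z=IV)·L_IV = 0.45 × 0.0947199 = 0.0426239
Marginal: 0.00024935 + 0.00217408 + 0.0139773 + 0.0426239 = 0.0590247
Responsibility of Cluster III: 0.0139773 / 0.0590247 ≈ 0.237

0.237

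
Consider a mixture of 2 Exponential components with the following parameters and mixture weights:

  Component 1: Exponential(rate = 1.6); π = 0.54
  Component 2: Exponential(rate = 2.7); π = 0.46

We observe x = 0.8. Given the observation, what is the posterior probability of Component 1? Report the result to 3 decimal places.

0.626

P(component k | x) = P(Z=k)·f_k(x) / marginal(x), where marginal(x) = Σ_j P(Z=j)·f_j(x).
Component likelihoods at x = 0.8:
  L_1 = 0.44486
  L_2 = 0.311378
Unnormalised posteriors:
  P(Z=1)·L_1 = 0.54 × 0.44486 = 0.240224
  P(Z=2)·L_2 = 0.46 × 0.311378 = 0.143234
Evidence: 0.240224 + 0.143234 = 0.383458
So the posterior for Component 1 is 0.240224 / 0.383458 ≈ 0.626.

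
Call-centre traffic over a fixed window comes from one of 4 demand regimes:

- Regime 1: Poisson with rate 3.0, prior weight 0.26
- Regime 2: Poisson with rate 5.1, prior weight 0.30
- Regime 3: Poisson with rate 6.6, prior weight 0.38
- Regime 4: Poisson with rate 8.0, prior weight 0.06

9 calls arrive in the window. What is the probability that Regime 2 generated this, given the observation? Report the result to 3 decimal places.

Apply Bayes' rule: the posterior for each component is proportional to its prior times its likelihood at x.
Evaluate each component's likelihood at the observed value:
  f_1 = e^(−3.0)·3.0^9/9! = 0.0027005
  f_2 = e^(−5.1)·5.1^9/9! = 0.0392163
  f_3 = e^(−6.6)·6.6^9/9! = 0.0890818
  f_4 = e^(−8.0)·8.0^9/9! = 0.124077
Prior × likelihood for each component:
  π_1·f_1 = 0.26 × 0.0027005 = 0.000702131
  π_2·f_2 = 0.30 × 0.0392163 = 0.0117649
  π_3·f_3 = 0.38 × 0.0890818 = 0.0338511
  π_4·f_4 = 0.06 × 0.124077 = 0.00744462
Evidence: 0.000702131 + 0.0117649 + 0.0338511 + 0.00744462 = 0.0537627
So the posterior for Regime 2 is 0.0117649 / 0.0537627 ≈ 0.219.

0.219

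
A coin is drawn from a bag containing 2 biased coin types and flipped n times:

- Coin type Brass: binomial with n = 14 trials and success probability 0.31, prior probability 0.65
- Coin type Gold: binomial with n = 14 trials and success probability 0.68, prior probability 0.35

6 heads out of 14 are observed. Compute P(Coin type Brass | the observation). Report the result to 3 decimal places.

0.886

P(component k | x) = π_k·f_k(x) / marginal(x), where marginal(x) = Σ_j π_j·f_j(x).
Binomial probabilities:
  p_Brass = 0.136936
  p_Gold = 0.0326444
Weight by the priors:
  π_Brass·p_Brass = 0.65 × 0.136936 = 0.0890085
  π_Gold·p_Gold = 0.35 × 0.0326444 = 0.0114255
Denominator: 0.0890085 + 0.0114255 = 0.100434
Responsibility of Coin type Brass: 0.0890085 / 0.100434 ≈ 0.886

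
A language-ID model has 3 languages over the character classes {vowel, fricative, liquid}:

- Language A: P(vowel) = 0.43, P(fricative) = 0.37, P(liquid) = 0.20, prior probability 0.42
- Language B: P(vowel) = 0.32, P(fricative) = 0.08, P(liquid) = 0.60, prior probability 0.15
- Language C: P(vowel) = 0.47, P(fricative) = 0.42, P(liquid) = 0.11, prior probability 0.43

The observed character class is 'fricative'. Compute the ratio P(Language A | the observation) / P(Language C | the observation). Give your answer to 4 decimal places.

Posterior odds = (P(Z=i) f_i(x)) / (P(Z=j) f_j(x)); the normalising sum cancels.
Categorical probabilities:
  p_A = 0.37
  p_B = 0.08
  p_C = 0.42
Posterior odds = (P(Z=A)·p_A) / (P(Z=C)·p_C) = (0.42·0.37) / (0.43·0.42) = 0.1554 / 0.1806 ≈ 0.8605

0.8605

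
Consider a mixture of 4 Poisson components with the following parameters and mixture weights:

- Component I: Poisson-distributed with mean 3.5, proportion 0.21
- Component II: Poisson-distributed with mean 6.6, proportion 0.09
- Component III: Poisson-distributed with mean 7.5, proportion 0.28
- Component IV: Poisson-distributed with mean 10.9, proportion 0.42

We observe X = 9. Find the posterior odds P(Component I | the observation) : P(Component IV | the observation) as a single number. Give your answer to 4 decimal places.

0.0297

The posterior odds equal the prior odds times the likelihood ratio: (P(Z=i)/P(Z=j))·(f_i(x)/f_j(x)).
Evaluate each component's likelihood at the observed value:
  p_I = e^(−3.5)·3.5^9/9! = 0.00655871
  p_II = e^(−6.6)·6.6^9/9! = 0.0890818
  p_III = e^(−7.5)·7.5^9/9! = 0.11444
  p_IV = e^(−10.9)·10.9^9/9! = 0.110475
Odds = (0.21/0.42) × (0.00655871/0.110475) = 0.5 × 0.0593681 ≈ 0.0297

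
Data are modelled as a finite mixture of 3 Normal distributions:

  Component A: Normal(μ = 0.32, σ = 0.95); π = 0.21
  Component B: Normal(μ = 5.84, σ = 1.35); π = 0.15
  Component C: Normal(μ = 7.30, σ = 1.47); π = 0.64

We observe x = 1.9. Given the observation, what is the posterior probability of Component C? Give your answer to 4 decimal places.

0.0089

The responsibility of component k is w_k f_k(x) divided by Σ_j w_j f_j(x).
Evaluate each component's likelihood at the observed value:
  L_A = 0.105326
  L_B = 0.00417802
  L_C = 0.000318659
Weight by the priors:
  w_A·L_A = 0.21 × 0.105326 = 0.0221185
  w_B·L_B = 0.15 × 0.00417802 = 0.000626703
  w_C·L_C = 0.64 × 0.000318659 = 0.000203942
Normaliser: 0.0221185 + 0.000626703 + 0.000203942 = 0.0229492
P(Component C | data) ≈ 0.0089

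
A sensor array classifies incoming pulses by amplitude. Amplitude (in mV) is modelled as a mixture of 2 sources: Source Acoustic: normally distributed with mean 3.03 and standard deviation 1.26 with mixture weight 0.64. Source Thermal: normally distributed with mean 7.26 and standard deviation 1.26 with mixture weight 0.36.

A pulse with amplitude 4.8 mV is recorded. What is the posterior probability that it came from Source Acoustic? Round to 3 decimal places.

The responsibility of component k is w_k f_k(x) divided by Σ_j w_j f_j(x).
Component likelihoods at x = 4.8 mV:
  f_Acoustic = 0.11804
  f_Thermal = 0.0470782
Unnormalised posteriors:
  w_Acoustic·f_Acoustic = 0.64 × 0.11804 = 0.0755459
  w_Thermal·f_Thermal = 0.36 × 0.0470782 = 0.0169481
Evidence: 0.0755459 + 0.0169481 = 0.092494
P(Source Acoustic | x) ≈ 0.817

0.817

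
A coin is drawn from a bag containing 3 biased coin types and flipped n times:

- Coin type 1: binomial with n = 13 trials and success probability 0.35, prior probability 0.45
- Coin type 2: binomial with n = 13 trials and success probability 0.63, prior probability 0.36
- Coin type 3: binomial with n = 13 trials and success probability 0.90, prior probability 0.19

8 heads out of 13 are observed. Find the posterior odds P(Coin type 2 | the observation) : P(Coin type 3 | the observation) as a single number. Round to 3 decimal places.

75.743

Only the two components matter; the odds are (w_i f_i(x)) / (w_j f_j(x)).
Component likelihoods at x = 8 heads out of 13:
  p_1 = C(13,8)·0.35^8·0.65^5 = 1287·0.000225188·0.116029 = 0.0336271
  p_2 = C(13,8)·0.63^8·0.37^5 = 1287·0.0248156·0.0069344 = 0.221468
  p_3 = C(13,8)·0.90^8·0.10^5 = 1287·0.430467·1e-05 = 0.00554011
0.0797286 / 0.00105262 ≈ 75.743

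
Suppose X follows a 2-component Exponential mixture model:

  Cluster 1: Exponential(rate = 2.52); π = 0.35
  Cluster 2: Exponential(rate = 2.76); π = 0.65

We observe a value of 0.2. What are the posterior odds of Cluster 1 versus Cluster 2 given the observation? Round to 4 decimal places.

0.5158

Posterior odds = (P(Z=i) f_i(x)) / (P(Z=j) f_j(x)); the normalising sum cancels.
Evaluate each component's likelihood at the observed value:
  L_1 = 1.52236
  L_2 = 1.5892
Odds = (0.35/0.65) × (1.52236/1.5892) = 0.538462 × 0.957938 ≈ 0.5158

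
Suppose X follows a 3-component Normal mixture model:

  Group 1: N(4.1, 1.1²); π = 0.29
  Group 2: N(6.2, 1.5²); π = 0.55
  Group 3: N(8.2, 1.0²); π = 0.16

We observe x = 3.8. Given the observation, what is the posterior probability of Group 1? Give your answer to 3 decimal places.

P(component k | x) = π_k·f_k(x) / marginal(x), where marginal(x) = Σ_j π_j·f_j(x).
Component likelihoods at x = 3.8:
  L_1 = 0.349435
  L_2 = 0.0739472
  L_3 = 2.49425e-05
Multiply by the mixture weights:
  π_1·L_1 = 0.29 × 0.349435 = 0.101336
  π_2·L_2 = 0.55 × 0.0739472 = 0.040671
  π_3·L_3 = 0.16 × 2.49425e-05 = 3.9908e-06
Denominator: 0.101336 + 0.040671 + 3.9908e-06 = 0.142011
So the posterior for Group 1 is 0.101336 / 0.142011 ≈ 0.714.

0.714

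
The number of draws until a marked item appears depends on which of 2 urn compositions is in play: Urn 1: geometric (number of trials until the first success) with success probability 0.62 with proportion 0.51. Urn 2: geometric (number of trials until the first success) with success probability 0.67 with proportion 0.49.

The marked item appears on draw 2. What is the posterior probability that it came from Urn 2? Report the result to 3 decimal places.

0.474

By Bayes' theorem, P(k | x) = π_k f_k(x) / Σ_j π_j f_j(x).
Evaluate each component's likelihood at the observed value:
  f_1 = 0.2356
  f_2 = 0.2211
Prior × likelihood for each component:
  π_1·f_1 = 0.51 × 0.2356 = 0.120156
  π_2·f_2 = 0.49 × 0.2211 = 0.108339
Sum: 0.120156 + 0.108339 = 0.228495
P(Urn 2 | x) = 0.108339 / 0.228495 ≈ 0.474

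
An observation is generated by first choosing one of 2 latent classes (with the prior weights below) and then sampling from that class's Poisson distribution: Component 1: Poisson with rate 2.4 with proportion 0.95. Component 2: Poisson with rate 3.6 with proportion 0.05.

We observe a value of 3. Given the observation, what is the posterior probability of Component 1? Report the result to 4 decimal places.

Posterior ∝ prior × likelihood, so P(k | x) ∝ π_k f_k(x); normalise over all components.
Evaluate each component's likelihood at the observed value:
  f_1 = e^(−2.4)·2.4^3/3! = 0.209014
  f_2 = e^(−3.6)·3.6^3/3! = 0.212469
Prior × likelihood for each component:
  π_1·f_1 = 0.95 × 0.209014 = 0.198563
  π_2·f_2 = 0.05 × 0.212469 = 0.0106235
Evidence: 0.198563 + 0.0106235 = 0.209187
So the posterior for Component 1 is 0.198563 / 0.209187 ≈ 0.9492.

0.9492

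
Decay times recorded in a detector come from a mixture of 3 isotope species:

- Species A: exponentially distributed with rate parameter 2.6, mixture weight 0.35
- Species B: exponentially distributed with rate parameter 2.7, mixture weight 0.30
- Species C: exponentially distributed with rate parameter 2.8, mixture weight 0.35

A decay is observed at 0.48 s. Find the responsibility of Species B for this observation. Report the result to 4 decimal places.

0.3001

P(component k | x) = P(Z=k)·f_k(x) / marginal(x), where marginal(x) = Σ_j P(Z=j)·f_j(x).
Evaluate each component's likelihood at the observed value:
  f_A = 2.6·e^(−2.6·0.48) = 2.6·e^(−1.2480) = 0.746404
  f_B = 2.7·e^(−2.7·0.48) = 2.7·e^(−1.2960) = 0.738785
  f_C = 2.8·e^(−2.8·0.48) = 2.8·e^(−1.3440) = 0.730241
Prior × likelihood for each component:
  P(Z=A)·f_A = 0.35 × 0.746404 = 0.261241
  P(Z=B)·f_B = 0.30 × 0.738785 = 0.221636
  P(Z=C)·f_C = 0.35 × 0.730241 = 0.255584
Sum: 0.261241 + 0.221636 + 0.255584 = 0.738461
Responsibility of Species B: 0.221636 / 0.738461 ≈ 0.3001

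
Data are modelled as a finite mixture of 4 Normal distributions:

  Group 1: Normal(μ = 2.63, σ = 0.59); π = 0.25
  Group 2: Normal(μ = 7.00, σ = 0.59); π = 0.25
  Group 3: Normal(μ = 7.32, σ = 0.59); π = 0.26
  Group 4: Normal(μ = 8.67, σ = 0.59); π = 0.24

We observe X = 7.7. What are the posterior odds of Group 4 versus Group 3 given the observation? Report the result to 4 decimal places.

0.2940

Only the two components matter; the odds are (w_i f_i(x)) / (w_j f_j(x)).
Evaluate each component's likelihood at the observed value:
  p_1 = 6.23964e-17
  p_2 = 0.334497
  p_3 = 0.549516
  p_4 = 0.175032
Odds = (0.24/0.26) × (0.175032/0.549516) = 0.923077 × 0.318521 ≈ 0.2940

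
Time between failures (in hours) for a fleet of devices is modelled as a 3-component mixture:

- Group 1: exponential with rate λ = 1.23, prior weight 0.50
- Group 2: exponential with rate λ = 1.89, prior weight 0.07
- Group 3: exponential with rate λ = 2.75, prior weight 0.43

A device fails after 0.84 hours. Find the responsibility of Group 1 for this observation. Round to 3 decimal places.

0.602

Apply Bayes' rule: the posterior for each component is proportional to its prior times its likelihood at x.
Exponential densities:
  p_1 = 1.23·e^(−1.23·0.84) = 1.23·e^(−1.0332) = 0.437716
  p_2 = 1.89·e^(−1.89·0.84) = 1.89·e^(−1.5876) = 0.386346
  p_3 = 2.75·e^(−2.75·0.84) = 2.75·e^(−2.3100) = 0.272968
Multiply by the mixture weights:
  π_1·p_1 = 0.50 × 0.437716 = 0.218858
  π_2·p_2 = 0.07 × 0.386346 = 0.0270442
  π_3·p_3 = 0.43 × 0.272968 = 0.117376
Marginal: 0.218858 + 0.0270442 + 0.117376 = 0.363278
P(Group 1 | x) ≈ 0.602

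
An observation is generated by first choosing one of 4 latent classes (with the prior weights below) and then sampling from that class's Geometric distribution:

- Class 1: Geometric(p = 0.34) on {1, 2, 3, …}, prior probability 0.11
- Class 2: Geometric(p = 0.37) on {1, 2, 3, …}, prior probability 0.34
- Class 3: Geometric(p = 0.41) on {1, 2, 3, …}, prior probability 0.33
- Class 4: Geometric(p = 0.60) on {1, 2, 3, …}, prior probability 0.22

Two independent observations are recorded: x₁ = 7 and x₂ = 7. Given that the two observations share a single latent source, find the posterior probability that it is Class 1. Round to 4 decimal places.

0.2355

The responsibility of component k is π_k f_k(x) divided by Σ_j π_j f_j(x).
Since both observations come from the same component, the likelihood for component k is f_k(x₁)·f_k(x₂).
  f_1 = [0.0281023] × [0.0281023] = 0.000789742
  f_2 = [0.0231337] × [0.0231337] = 0.000535168
  f_3 = [0.017294] × [0.017294] = 0.000299083
  f_4 = [0.0024576] × [0.0024576] = 6.0398e-06
Prior × likelihood for each component:
  π_1·f_1 = 0.11 × 0.000789742 = 8.68716e-05
  π_2·f_2 = 0.34 × 0.000535168 = 0.000181957
  π_3·f_3 = 0.33 × 0.000299083 = 9.86974e-05
  π_4·f_4 = 0.22 × 6.0398e-06 = 1.32876e-06
Sum: 8.68716e-05 + 0.000181957 + 9.86974e-05 + 1.32876e-06 = 0.000368855
P(Class 1 | x₁,x₂) ≈ 0.2355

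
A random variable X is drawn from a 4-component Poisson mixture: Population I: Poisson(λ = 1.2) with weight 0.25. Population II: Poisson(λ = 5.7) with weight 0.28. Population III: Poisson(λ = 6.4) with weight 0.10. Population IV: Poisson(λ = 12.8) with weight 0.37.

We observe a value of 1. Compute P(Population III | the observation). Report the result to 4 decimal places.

Posterior ∝ prior × likelihood, so P(k | x) ∝ π_k f_k(x); normalise over all components.
Poisson probabilities:
  f_I = e^(−1.2)·1.2^1/1! = 0.361433
  f_II = e^(−5.7)·5.7^1/1! = 0.019072
  f_III = e^(−6.4)·6.4^1/1! = 0.010634
  f_IV = e^(−12.8)·12.8^1/1! = 3.53379e-05
Weight by the priors:
  π_I·f_I = 0.25 × 0.361433 = 0.0903583
  π_II·f_II = 0.28 × 0.019072 = 0.00534016
  π_III·f_III = 0.10 × 0.010634 = 0.0010634
  π_IV·f_IV = 0.37 × 3.53379e-05 = 1.3075e-05
Normaliser: 0.0903583 + 0.00534016 + 0.0010634 + 1.3075e-05 = 0.0967749
P(Population III | 1) = 0.0010634 / 0.0967749 ≈ 0.0110

0.0110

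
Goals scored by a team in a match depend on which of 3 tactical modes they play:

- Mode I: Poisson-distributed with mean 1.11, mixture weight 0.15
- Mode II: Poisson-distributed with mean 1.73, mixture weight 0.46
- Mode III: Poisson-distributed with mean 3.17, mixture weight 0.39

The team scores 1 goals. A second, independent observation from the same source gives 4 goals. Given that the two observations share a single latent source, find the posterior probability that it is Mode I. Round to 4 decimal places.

By Bayes' theorem, P(k | x) = π_k f_k(x) / Σ_j π_j f_j(x).
Since both observations come from the same component, the likelihood for component k is f_k(x₁)·f_k(x₂).
  p_I = [e^(−1.11)·1.11^1/1! = 0.36581] × [0.0208456] = 0.00762553
  p_II = [e^(−1.73)·1.73^1/1! = 0.306702] × [0.0661673] = 0.0202937
  p_III = [e^(−3.17)·3.17^1/1! = 0.133151] × [0.176731] = 0.023532
Weight by the priors:
  π_I·p_I = 0.15 × 0.00762553 = 0.00114383
  π_II·p_II = 0.46 × 0.0202937 = 0.00933508
  π_III·p_III = 0.39 × 0.023532 = 0.00917746
Marginal: 0.00114383 + 0.00933508 + 0.00917746 = 0.0196564
P(Mode I | x) = 0.00114383 / 0.0196564 ≈ 0.0582

0.0582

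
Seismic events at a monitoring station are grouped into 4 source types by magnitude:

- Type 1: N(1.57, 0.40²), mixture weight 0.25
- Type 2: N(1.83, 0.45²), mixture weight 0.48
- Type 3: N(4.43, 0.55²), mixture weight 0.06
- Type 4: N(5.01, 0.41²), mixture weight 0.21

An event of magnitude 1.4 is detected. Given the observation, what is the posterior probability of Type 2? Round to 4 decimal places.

Apply Bayes' rule: the posterior for each component is proportional to its prior times its likelihood at x.
Normal densities:
  L_1 = 0.91123
  L_2 = 0.561595
  L_3 = 1.86256e-07
  L_4 = 1.42428e-17
Prior × likelihood for each component:
  w_1·L_1 = 0.25 × 0.91123 = 0.227807
  w_2·L_2 = 0.48 × 0.561595 = 0.269566
  w_3·L_3 = 0.06 × 1.86256e-07 = 1.11754e-08
  w_4·L_4 = 0.21 × 1.42428e-17 = 2.99099e-18
Sum: 0.227807 + 0.269566 + 1.11754e-08 + 2.99099e-18 = 0.497373
So the posterior for Type 2 is 0.269566 / 0.497373 ≈ 0.5420.

0.5420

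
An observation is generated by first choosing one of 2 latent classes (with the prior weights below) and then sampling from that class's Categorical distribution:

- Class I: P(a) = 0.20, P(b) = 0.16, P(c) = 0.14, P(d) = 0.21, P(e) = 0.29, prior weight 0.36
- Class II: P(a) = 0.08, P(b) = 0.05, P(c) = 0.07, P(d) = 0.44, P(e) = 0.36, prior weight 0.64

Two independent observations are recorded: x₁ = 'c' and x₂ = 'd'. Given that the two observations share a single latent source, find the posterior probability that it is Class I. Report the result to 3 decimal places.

By Bayes' theorem, P(k | x) = π_k f_k(x) / Σ_j π_j f_j(x).
Since both observations come from the same component, the likelihood for component k is f_k(x₁)·f_k(x₂).
  p_I = [P(c | comp) = 0.14] × [0.21] = 0.0294
  p_II = [P(c | comp) = 0.07] × [0.44] = 0.0308
Multiply by the mixture weights:
  π_I·p_I = 0.36 × 0.0294 = 0.010584
  π_II·p_II = 0.64 × 0.0308 = 0.019712
Sum: 0.010584 + 0.019712 = 0.030296
So the posterior for Class I is 0.010584 / 0.030296 ≈ 0.349.

0.349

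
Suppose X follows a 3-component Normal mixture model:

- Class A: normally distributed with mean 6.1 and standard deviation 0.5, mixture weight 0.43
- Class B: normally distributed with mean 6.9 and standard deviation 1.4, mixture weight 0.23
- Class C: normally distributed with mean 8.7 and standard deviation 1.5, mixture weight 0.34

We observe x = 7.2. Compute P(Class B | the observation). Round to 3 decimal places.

Apply Bayes' rule: the posterior for each component is proportional to its prior times its likelihood at x.
Normal densities:
  f_A = (1/(0.5·√(2π)))·exp(−(7.2−6.1)²/(2·0.5²)) = 0.797885·exp(-2.42000) = 0.0709492
  f_B = (1/(1.4·√(2π)))·exp(−(7.2−6.9)²/(2·1.4²)) = 0.284959·exp(-0.02296) = 0.278491
  f_C = (1/(1.5·√(2π)))·exp(−(7.2−8.7)²/(2·1.5²)) = 0.265962·exp(-0.50000) = 0.161314
Prior × likelihood for each component:
  P(Z=A)·f_A = 0.43 × 0.0709492 = 0.0305081
  P(Z=B)·f_B = 0.23 × 0.278491 = 0.0640529
  P(Z=C)·f_C = 0.34 × 0.161314 = 0.0548467
Sum: 0.0305081 + 0.0640529 + 0.0548467 = 0.149408
So the posterior for Class B is 0.0640529 / 0.149408 ≈ 0.429.

0.429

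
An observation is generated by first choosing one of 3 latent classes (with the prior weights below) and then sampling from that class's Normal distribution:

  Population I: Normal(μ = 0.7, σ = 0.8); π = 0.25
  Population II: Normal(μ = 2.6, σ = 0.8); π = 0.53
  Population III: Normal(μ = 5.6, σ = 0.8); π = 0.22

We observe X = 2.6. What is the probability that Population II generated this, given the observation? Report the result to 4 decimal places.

Posterior ∝ prior × likelihood, so P(k | x) ∝ P(Z=k) f_k(x); normalise over all components.
Evaluate each component's likelihood at the observed value:
  f_I = (1/(0.8·√(2π)))·exp(−(2.6−0.7)²/(2·0.8²)) = 0.498678·exp(-2.82031) = 0.0297149
  f_II = (1/(0.8·√(2π)))·exp(−(2.6−2.6)²/(2·0.8²)) = 0.498678·exp(-0.00000) = 0.498678
  f_III = (1/(0.8·√(2π)))·exp(−(2.6−5.6)²/(2·0.8²)) = 0.498678·exp(-7.03125) = 0.000440745
Unnormalised posteriors:
  P(Z=I)·f_I = 0.25 × 0.0297149 = 0.00742872
  P(Z=II)·f_II = 0.53 × 0.498678 = 0.264299
  P(Z=III)·f_III = 0.22 × 0.000440745 = 9.69638e-05
Sum: 0.00742872 + 0.264299 + 9.69638e-05 = 0.271825
Responsibility of Population II: 0.264299 / 0.271825 ≈ 0.9723

0.9723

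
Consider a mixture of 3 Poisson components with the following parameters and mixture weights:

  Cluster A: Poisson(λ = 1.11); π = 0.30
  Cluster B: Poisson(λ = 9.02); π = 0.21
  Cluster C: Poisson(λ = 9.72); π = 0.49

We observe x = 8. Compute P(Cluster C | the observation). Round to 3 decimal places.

By Bayes' theorem, P(k | x) = π_k f_k(x) / Σ_j π_j f_j(x).
Evaluate each component's likelihood at the observed value:
  f_A = e^(−1.11)·1.11^8/8! = 1.88363e-05
  f_B = e^(−9.02)·9.02^8/8! = 0.131461
  f_C = e^(−9.72)·9.72^8/8! = 0.118705
Multiply by the mixture weights:
  π_A·f_A = 0.30 × 1.88363e-05 = 5.6509e-06
  π_B·f_B = 0.21 × 0.131461 = 0.0276067
  π_C·f_C = 0.49 × 0.118705 = 0.0581652
Normaliser: 5.6509e-06 + 0.0276067 + 0.0581652 = 0.0857776
P(Cluster C | the observation) ≈ 0.678

0.678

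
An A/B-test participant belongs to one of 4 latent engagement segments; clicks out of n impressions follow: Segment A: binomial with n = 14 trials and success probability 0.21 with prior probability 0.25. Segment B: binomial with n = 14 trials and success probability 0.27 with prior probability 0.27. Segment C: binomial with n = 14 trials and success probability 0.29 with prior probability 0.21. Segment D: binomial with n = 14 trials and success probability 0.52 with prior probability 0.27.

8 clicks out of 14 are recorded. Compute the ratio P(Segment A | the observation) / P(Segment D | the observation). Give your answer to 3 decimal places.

The posterior odds equal the prior odds times the likelihood ratio: (π_i/π_j)·(f_i(x)/f_j(x)).
Component likelihoods at x = 8 clicks out of 14:
  f_A = C(14,8)·0.21^8·0.79^6 = 3003·3.78229e-06·0.243087 = 0.00276104
  f_B = C(14,8)·0.27^8·0.73^6 = 3003·2.8243e-05·0.151334 = 0.0128352
  f_C = C(14,8)·0.29^8·0.71^6 = 3003·5.00246e-05·0.1281 = 0.0192437
  f_D = C(14,8)·0.52^8·0.48^6 = 3003·0.00534597·0.0122306 = 0.196349
Odds = (0.25/0.27) × (0.00276104/0.196349) = 0.925926 × 0.0140619 ≈ 0.013

0.013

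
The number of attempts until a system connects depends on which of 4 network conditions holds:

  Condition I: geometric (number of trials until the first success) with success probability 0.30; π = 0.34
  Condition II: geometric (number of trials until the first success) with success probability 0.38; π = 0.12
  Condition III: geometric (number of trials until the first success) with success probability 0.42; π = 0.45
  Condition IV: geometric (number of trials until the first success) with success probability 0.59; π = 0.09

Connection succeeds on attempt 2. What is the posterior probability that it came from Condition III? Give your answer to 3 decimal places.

0.474

Apply Bayes' rule: the posterior for each component is proportional to its prior times its likelihood at x.
Component likelihoods at x = 2:
  f_I = 0.30·(1−0.30)^1 = 0.30·0.7 = 0.21
  f_II = 0.38·(1−0.38)^1 = 0.38·0.62 = 0.2356
  f_III = 0.42·(1−0.42)^1 = 0.42·0.58 = 0.2436
  f_IV = 0.59·(1−0.59)^1 = 0.59·0.41 = 0.2419
Prior × likelihood for each component:
  w_I·f_I = 0.34 × 0.21 = 0.0714
  w_II·f_II = 0.12 × 0.2356 = 0.028272
  w_III·f_III = 0.45 × 0.2436 = 0.10962
  w_IV·f_IV = 0.09 × 0.2419 = 0.021771
Sum: 0.0714 + 0.028272 + 0.10962 + 0.021771 = 0.231063
So the posterior for Condition III is 0.10962 / 0.231063 ≈ 0.474.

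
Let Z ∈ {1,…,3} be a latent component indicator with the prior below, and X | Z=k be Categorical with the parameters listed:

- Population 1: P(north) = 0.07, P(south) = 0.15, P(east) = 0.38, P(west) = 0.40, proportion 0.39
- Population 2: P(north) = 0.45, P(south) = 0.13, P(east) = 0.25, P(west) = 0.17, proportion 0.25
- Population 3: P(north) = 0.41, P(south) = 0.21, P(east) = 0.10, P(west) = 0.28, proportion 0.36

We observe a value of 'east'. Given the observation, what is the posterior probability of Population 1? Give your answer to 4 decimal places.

0.6007

P(component k | x) = P(Z=k)·f_k(x) / marginal(x), where marginal(x) = Σ_j P(Z=j)·f_j(x).
Categorical probabilities:
  p_1 = P(east | comp) = 0.38
  p_2 = P(east | comp) = 0.25
  p_3 = P(east | comp) = 0.10
Multiply by the mixture weights:
  P(Z=1)·p_1 = 0.39 × 0.38 = 0.1482
  P(Z=2)·p_2 = 0.25 × 0.25 = 0.0625
  P(Z=3)·p_3 = 0.36 × 0.1 = 0.036
Sum: 0.1482 + 0.0625 + 0.036 = 0.2467
So the posterior for Population 1 is 0.1482 / 0.2467 ≈ 0.6007.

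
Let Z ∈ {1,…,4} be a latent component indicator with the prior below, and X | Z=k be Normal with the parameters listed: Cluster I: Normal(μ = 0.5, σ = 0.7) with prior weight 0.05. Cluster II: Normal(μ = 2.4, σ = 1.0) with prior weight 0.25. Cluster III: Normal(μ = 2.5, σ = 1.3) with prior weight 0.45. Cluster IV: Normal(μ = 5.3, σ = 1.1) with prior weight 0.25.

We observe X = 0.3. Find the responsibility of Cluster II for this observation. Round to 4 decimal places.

The responsibility of component k is π_k f_k(x) divided by Σ_j π_j f_j(x).
Normal densities:
  p_I = 0.547124
  p_II = 0.0439836
  p_III = 0.0732955
  p_IV = 1.18305e-05
Prior × likelihood for each component:
  π_I·p_I = 0.05 × 0.547124 = 0.0273562
  π_II·p_II = 0.25 × 0.0439836 = 0.0109959
  π_III·p_III = 0.45 × 0.0732955 = 0.032983
  π_IV·p_IV = 0.25 × 1.18305e-05 = 2.95763e-06
Evidence: 0.0273562 + 0.0109959 + 0.032983 + 2.95763e-06 = 0.071338
So the posterior for Cluster II is 0.0109959 / 0.071338 ≈ 0.1541.

0.1541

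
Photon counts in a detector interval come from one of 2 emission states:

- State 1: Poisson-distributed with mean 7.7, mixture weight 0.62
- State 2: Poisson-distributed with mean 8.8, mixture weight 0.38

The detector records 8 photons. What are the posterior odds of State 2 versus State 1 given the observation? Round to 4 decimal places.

0.5937

The posterior odds equal the prior odds times the likelihood ratio: (π_i/π_j)·(f_i(x)/f_j(x)).
Component likelihoods at x = 8 photons:
  p_1 = 0.138783
  p_2 = 0.134446
Odds = (0.38/0.62) × (0.134446/0.138783) = 0.612903 × 0.96875 ≈ 0.5937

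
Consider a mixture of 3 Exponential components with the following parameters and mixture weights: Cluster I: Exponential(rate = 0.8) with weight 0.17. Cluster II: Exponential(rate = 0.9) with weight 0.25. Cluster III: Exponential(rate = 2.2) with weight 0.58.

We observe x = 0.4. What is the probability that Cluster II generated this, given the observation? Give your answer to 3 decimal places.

Posterior ∝ prior × likelihood, so P(k | x) ∝ π_k f_k(x); normalise over all components.
Component likelihoods at x = 0.4:
  f_I = 0.8·e^(−0.8·0.4) = 0.8·e^(−0.3200) = 0.580919
  f_II = 0.9·e^(−0.9·0.4) = 0.9·e^(−0.3600) = 0.627909
  f_III = 2.2·e^(−2.2·0.4) = 2.2·e^(−0.8800) = 0.912522
Prior × likelihood for each component:
  π_I·f_I = 0.17 × 0.580919 = 0.0987563
  π_II·f_II = 0.25 × 0.627909 = 0.156977
  π_III·f_III = 0.58 × 0.912522 = 0.529263
Normaliser: 0.0987563 + 0.156977 + 0.529263 = 0.784996
Responsibility of Cluster II: 0.156977 / 0.784996 ≈ 0.200

0.200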